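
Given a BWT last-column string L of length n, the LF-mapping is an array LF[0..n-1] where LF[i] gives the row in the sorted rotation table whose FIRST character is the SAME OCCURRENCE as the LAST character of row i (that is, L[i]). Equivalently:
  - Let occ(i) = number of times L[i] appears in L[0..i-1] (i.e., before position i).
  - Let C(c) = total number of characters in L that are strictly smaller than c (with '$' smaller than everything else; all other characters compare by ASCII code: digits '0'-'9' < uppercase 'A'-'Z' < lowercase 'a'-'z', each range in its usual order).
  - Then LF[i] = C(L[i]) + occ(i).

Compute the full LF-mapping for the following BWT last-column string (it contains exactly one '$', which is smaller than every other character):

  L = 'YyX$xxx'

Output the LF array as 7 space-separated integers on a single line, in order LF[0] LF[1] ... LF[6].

Char counts: '$':1, 'X':1, 'Y':1, 'x':3, 'y':1
C (first-col start): C('$')=0, C('X')=1, C('Y')=2, C('x')=3, C('y')=6
L[0]='Y': occ=0, LF[0]=C('Y')+0=2+0=2
L[1]='y': occ=0, LF[1]=C('y')+0=6+0=6
L[2]='X': occ=0, LF[2]=C('X')+0=1+0=1
L[3]='$': occ=0, LF[3]=C('$')+0=0+0=0
L[4]='x': occ=0, LF[4]=C('x')+0=3+0=3
L[5]='x': occ=1, LF[5]=C('x')+1=3+1=4
L[6]='x': occ=2, LF[6]=C('x')+2=3+2=5

Answer: 2 6 1 0 3 4 5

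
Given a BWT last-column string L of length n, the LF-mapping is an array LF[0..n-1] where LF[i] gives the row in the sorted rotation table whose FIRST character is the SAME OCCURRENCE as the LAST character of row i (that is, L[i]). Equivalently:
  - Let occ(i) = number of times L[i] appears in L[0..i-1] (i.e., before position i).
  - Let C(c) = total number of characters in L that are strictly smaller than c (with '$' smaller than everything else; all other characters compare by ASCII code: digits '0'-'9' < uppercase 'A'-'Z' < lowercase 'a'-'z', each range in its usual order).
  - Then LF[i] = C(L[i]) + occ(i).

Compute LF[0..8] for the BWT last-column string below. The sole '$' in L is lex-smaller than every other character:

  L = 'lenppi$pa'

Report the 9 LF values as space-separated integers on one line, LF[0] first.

Char counts: '$':1, 'a':1, 'e':1, 'i':1, 'l':1, 'n':1, 'p':3
C (first-col start): C('$')=0, C('a')=1, C('e')=2, C('i')=3, C('l')=4, C('n')=5, C('p')=6
L[0]='l': occ=0, LF[0]=C('l')+0=4+0=4
L[1]='e': occ=0, LF[1]=C('e')+0=2+0=2
L[2]='n': occ=0, LF[2]=C('n')+0=5+0=5
L[3]='p': occ=0, LF[3]=C('p')+0=6+0=6
L[4]='p': occ=1, LF[4]=C('p')+1=6+1=7
L[5]='i': occ=0, LF[5]=C('i')+0=3+0=3
L[6]='$': occ=0, LF[6]=C('$')+0=0+0=0
L[7]='p': occ=2, LF[7]=C('p')+2=6+2=8
L[8]='a': occ=0, LF[8]=C('a')+0=1+0=1

Answer: 4 2 5 6 7 3 0 8 1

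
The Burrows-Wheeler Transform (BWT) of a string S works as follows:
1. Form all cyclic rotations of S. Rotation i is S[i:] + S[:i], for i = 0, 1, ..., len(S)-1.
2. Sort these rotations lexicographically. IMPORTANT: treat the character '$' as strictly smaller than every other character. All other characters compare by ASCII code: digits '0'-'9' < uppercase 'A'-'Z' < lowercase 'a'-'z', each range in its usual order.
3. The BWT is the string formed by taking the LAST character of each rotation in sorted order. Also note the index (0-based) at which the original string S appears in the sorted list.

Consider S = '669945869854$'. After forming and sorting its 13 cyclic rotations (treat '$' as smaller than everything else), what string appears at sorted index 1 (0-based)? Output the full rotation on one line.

Answer: 4$66994586985

Derivation:
All 13 rotations (rotation i = S[i:]+S[:i]):
  rot[0] = 669945869854$
  rot[1] = 69945869854$6
  rot[2] = 9945869854$66
  rot[3] = 945869854$669
  rot[4] = 45869854$6699
  rot[5] = 5869854$66994
  rot[6] = 869854$669945
  rot[7] = 69854$6699458
  rot[8] = 9854$66994586
  rot[9] = 854$669945869
  rot[10] = 54$6699458698
  rot[11] = 4$66994586985
  rot[12] = $669945869854
Sorted (with $ < everything):
  sorted[0] = $669945869854
  sorted[1] = 4$66994586985
  sorted[2] = 45869854$6699
  sorted[3] = 54$6699458698
  sorted[4] = 5869854$66994
  sorted[5] = 669945869854$
  sorted[6] = 69854$6699458
  sorted[7] = 69945869854$6
  sorted[8] = 854$669945869
  sorted[9] = 869854$669945
  sorted[10] = 945869854$669
  sorted[11] = 9854$66994586
  sorted[12] = 9945869854$66
sorted[1] = 4$66994586985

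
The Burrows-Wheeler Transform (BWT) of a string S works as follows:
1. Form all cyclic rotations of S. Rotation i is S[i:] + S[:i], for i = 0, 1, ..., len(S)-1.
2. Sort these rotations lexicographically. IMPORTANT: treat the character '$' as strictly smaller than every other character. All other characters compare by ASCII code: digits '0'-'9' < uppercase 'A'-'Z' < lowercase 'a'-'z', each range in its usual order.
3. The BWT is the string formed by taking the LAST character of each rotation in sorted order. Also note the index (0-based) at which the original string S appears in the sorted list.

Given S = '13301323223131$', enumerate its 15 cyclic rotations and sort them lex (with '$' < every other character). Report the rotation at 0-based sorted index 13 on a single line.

Answer: 323223131$13301

Derivation:
All 15 rotations (rotation i = S[i:]+S[:i]):
  rot[0] = 13301323223131$
  rot[1] = 3301323223131$1
  rot[2] = 301323223131$13
  rot[3] = 01323223131$133
  rot[4] = 1323223131$1330
  rot[5] = 323223131$13301
  rot[6] = 23223131$133013
  rot[7] = 3223131$1330132
  rot[8] = 223131$13301323
  rot[9] = 23131$133013232
  rot[10] = 3131$1330132322
  rot[11] = 131$13301323223
  rot[12] = 31$133013232231
  rot[13] = 1$1330132322313
  rot[14] = $13301323223131
Sorted (with $ < everything):
  sorted[0] = $13301323223131
  sorted[1] = 01323223131$133
  sorted[2] = 1$1330132322313
  sorted[3] = 131$13301323223
  sorted[4] = 1323223131$1330
  sorted[5] = 13301323223131$
  sorted[6] = 223131$13301323
  sorted[7] = 23131$133013232
  sorted[8] = 23223131$133013
  sorted[9] = 301323223131$13
  sorted[10] = 31$133013232231
  sorted[11] = 3131$1330132322
  sorted[12] = 3223131$1330132
  sorted[13] = 323223131$13301
  sorted[14] = 3301323223131$1
sorted[13] = 323223131$13301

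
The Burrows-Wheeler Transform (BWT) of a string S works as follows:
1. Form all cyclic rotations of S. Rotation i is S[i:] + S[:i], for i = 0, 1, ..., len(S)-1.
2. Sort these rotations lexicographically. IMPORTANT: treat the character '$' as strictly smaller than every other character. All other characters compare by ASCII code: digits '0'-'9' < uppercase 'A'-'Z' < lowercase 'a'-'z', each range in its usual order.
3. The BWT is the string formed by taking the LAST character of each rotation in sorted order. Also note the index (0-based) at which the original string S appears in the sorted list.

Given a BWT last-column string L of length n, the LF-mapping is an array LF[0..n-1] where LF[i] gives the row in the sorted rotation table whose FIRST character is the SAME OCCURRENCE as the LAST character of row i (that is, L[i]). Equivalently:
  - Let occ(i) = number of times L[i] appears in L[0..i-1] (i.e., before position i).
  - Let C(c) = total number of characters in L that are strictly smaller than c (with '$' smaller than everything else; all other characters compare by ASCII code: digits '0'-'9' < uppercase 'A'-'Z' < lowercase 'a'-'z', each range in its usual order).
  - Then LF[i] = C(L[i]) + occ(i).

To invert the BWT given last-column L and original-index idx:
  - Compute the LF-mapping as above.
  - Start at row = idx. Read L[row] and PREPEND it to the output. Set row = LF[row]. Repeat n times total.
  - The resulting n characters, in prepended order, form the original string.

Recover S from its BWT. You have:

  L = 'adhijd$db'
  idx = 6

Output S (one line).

LF mapping: 1 3 6 7 8 4 0 5 2
Walk LF starting at row 6, prepending L[row]:
  step 1: row=6, L[6]='$', prepend. Next row=LF[6]=0
  step 2: row=0, L[0]='a', prepend. Next row=LF[0]=1
  step 3: row=1, L[1]='d', prepend. Next row=LF[1]=3
  step 4: row=3, L[3]='i', prepend. Next row=LF[3]=7
  step 5: row=7, L[7]='d', prepend. Next row=LF[7]=5
  step 6: row=5, L[5]='d', prepend. Next row=LF[5]=4
  step 7: row=4, L[4]='j', prepend. Next row=LF[4]=8
  step 8: row=8, L[8]='b', prepend. Next row=LF[8]=2
  step 9: row=2, L[2]='h', prepend. Next row=LF[2]=6
Reversed output: hbjddida$

Answer: hbjddida$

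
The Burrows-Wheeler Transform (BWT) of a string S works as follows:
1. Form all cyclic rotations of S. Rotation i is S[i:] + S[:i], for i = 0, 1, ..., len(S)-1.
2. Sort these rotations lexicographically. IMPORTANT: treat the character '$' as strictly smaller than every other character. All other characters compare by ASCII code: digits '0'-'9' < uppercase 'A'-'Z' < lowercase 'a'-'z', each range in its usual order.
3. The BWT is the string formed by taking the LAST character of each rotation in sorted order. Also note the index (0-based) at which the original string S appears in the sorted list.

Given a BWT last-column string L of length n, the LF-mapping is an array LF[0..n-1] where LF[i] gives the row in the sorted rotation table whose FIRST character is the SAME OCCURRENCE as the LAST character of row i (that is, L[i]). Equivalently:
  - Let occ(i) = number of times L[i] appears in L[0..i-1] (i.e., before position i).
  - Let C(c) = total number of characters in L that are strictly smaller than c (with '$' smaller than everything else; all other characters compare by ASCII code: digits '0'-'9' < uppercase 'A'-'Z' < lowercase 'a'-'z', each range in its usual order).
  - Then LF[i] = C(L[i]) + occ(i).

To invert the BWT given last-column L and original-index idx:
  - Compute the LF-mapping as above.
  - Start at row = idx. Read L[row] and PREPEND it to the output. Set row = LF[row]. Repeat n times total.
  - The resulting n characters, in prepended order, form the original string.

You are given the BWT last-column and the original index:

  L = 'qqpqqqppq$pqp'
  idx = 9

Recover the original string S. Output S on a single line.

Answer: qpqpqqqpqppq$

Derivation:
LF mapping: 6 7 1 8 9 10 2 3 11 0 4 12 5
Walk LF starting at row 9, prepending L[row]:
  step 1: row=9, L[9]='$', prepend. Next row=LF[9]=0
  step 2: row=0, L[0]='q', prepend. Next row=LF[0]=6
  step 3: row=6, L[6]='p', prepend. Next row=LF[6]=2
  step 4: row=2, L[2]='p', prepend. Next row=LF[2]=1
  step 5: row=1, L[1]='q', prepend. Next row=LF[1]=7
  step 6: row=7, L[7]='p', prepend. Next row=LF[7]=3
  step 7: row=3, L[3]='q', prepend. Next row=LF[3]=8
  step 8: row=8, L[8]='q', prepend. Next row=LF[8]=11
  step 9: row=11, L[11]='q', prepend. Next row=LF[11]=12
  step 10: row=12, L[12]='p', prepend. Next row=LF[12]=5
  step 11: row=5, L[5]='q', prepend. Next row=LF[5]=10
  step 12: row=10, L[10]='p', prepend. Next row=LF[10]=4
  step 13: row=4, L[4]='q', prepend. Next row=LF[4]=9
Reversed output: qpqpqqqpqppq$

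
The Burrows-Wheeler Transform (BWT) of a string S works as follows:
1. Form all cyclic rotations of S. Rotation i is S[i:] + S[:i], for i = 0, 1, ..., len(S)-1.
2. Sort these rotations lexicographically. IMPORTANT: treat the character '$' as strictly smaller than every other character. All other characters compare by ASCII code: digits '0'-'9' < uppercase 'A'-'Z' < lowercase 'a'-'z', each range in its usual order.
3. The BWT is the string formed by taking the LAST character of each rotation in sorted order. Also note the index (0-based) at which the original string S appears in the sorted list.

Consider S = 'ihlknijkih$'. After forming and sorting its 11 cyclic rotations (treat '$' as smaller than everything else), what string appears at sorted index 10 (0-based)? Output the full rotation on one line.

All 11 rotations (rotation i = S[i:]+S[:i]):
  rot[0] = ihlknijkih$
  rot[1] = hlknijkih$i
  rot[2] = lknijkih$ih
  rot[3] = knijkih$ihl
  rot[4] = nijkih$ihlk
  rot[5] = ijkih$ihlkn
  rot[6] = jkih$ihlkni
  rot[7] = kih$ihlknij
  rot[8] = ih$ihlknijk
  rot[9] = h$ihlknijki
  rot[10] = $ihlknijkih
Sorted (with $ < everything):
  sorted[0] = $ihlknijkih
  sorted[1] = h$ihlknijki
  sorted[2] = hlknijkih$i
  sorted[3] = ih$ihlknijk
  sorted[4] = ihlknijkih$
  sorted[5] = ijkih$ihlkn
  sorted[6] = jkih$ihlkni
  sorted[7] = kih$ihlknij
  sorted[8] = knijkih$ihl
  sorted[9] = lknijkih$ih
  sorted[10] = nijkih$ihlk
sorted[10] = nijkih$ihlk

Answer: nijkih$ihlk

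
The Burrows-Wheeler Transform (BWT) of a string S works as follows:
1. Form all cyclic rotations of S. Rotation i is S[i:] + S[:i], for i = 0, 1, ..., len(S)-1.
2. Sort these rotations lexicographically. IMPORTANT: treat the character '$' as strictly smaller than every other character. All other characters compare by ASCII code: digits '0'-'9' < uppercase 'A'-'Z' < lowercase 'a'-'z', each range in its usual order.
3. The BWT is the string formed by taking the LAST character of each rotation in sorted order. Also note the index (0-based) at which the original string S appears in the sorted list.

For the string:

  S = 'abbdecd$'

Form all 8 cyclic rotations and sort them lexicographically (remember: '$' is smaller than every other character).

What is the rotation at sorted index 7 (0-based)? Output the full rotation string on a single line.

All 8 rotations (rotation i = S[i:]+S[:i]):
  rot[0] = abbdecd$
  rot[1] = bbdecd$a
  rot[2] = bdecd$ab
  rot[3] = decd$abb
  rot[4] = ecd$abbd
  rot[5] = cd$abbde
  rot[6] = d$abbdec
  rot[7] = $abbdecd
Sorted (with $ < everything):
  sorted[0] = $abbdecd
  sorted[1] = abbdecd$
  sorted[2] = bbdecd$a
  sorted[3] = bdecd$ab
  sorted[4] = cd$abbde
  sorted[5] = d$abbdec
  sorted[6] = decd$abb
  sorted[7] = ecd$abbd
sorted[7] = ecd$abbd

Answer: ecd$abbd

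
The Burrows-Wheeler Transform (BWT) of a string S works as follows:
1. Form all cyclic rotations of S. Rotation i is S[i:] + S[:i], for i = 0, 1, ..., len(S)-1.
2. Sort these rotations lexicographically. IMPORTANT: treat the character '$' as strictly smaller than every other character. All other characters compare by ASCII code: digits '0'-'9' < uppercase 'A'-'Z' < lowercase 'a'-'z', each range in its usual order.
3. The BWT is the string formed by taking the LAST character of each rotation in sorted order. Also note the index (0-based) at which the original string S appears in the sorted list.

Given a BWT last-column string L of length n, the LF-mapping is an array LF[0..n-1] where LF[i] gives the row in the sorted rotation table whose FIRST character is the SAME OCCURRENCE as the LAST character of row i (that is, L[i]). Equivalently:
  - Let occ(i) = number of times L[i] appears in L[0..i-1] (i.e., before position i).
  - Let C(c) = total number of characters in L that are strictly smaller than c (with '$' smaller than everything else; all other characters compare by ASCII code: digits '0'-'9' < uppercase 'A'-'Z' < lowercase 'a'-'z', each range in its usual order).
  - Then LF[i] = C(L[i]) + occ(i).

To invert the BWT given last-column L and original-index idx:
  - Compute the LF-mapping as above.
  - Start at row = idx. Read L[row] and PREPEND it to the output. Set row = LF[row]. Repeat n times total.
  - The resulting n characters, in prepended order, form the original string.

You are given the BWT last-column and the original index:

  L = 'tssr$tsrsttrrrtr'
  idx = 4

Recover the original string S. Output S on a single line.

Answer: rtrtsrttssrsrrt$

Derivation:
LF mapping: 11 7 8 1 0 12 9 2 10 13 14 3 4 5 15 6
Walk LF starting at row 4, prepending L[row]:
  step 1: row=4, L[4]='$', prepend. Next row=LF[4]=0
  step 2: row=0, L[0]='t', prepend. Next row=LF[0]=11
  step 3: row=11, L[11]='r', prepend. Next row=LF[11]=3
  step 4: row=3, L[3]='r', prepend. Next row=LF[3]=1
  step 5: row=1, L[1]='s', prepend. Next row=LF[1]=7
  step 6: row=7, L[7]='r', prepend. Next row=LF[7]=2
  step 7: row=2, L[2]='s', prepend. Next row=LF[2]=8
  step 8: row=8, L[8]='s', prepend. Next row=LF[8]=10
  step 9: row=10, L[10]='t', prepend. Next row=LF[10]=14
  step 10: row=14, L[14]='t', prepend. Next row=LF[14]=15
  step 11: row=15, L[15]='r', prepend. Next row=LF[15]=6
  step 12: row=6, L[6]='s', prepend. Next row=LF[6]=9
  step 13: row=9, L[9]='t', prepend. Next row=LF[9]=13
  step 14: row=13, L[13]='r', prepend. Next row=LF[13]=5
  step 15: row=5, L[5]='t', prepend. Next row=LF[5]=12
  step 16: row=12, L[12]='r', prepend. Next row=LF[12]=4
Reversed output: rtrtsrttssrsrrt$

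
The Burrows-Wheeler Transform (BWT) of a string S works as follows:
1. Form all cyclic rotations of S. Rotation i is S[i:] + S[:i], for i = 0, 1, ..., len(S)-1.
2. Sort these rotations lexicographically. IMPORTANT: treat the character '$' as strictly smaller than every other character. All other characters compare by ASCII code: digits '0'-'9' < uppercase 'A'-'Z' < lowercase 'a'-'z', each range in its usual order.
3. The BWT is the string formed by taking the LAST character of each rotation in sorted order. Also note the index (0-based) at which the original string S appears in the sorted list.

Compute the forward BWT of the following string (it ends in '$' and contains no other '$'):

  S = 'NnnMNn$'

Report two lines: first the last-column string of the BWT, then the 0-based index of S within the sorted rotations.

Answer: nnM$NnN
3

Derivation:
All 7 rotations (rotation i = S[i:]+S[:i]):
  rot[0] = NnnMNn$
  rot[1] = nnMNn$N
  rot[2] = nMNn$Nn
  rot[3] = MNn$Nnn
  rot[4] = Nn$NnnM
  rot[5] = n$NnnMN
  rot[6] = $NnnMNn
Sorted (with $ < everything):
  sorted[0] = $NnnMNn  (last char: 'n')
  sorted[1] = MNn$Nnn  (last char: 'n')
  sorted[2] = Nn$NnnM  (last char: 'M')
  sorted[3] = NnnMNn$  (last char: '$')
  sorted[4] = n$NnnMN  (last char: 'N')
  sorted[5] = nMNn$Nn  (last char: 'n')
  sorted[6] = nnMNn$N  (last char: 'N')
Last column: nnM$NnN
Original string S is at sorted index 3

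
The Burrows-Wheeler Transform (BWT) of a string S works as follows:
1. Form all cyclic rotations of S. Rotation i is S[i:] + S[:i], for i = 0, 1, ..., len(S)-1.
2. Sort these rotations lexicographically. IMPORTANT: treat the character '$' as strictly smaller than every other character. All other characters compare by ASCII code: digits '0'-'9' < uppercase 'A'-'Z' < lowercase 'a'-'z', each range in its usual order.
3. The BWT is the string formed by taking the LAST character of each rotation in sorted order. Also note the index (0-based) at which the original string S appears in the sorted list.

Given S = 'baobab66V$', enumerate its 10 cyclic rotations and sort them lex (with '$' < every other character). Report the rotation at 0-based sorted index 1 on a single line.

Answer: 66V$baobab

Derivation:
All 10 rotations (rotation i = S[i:]+S[:i]):
  rot[0] = baobab66V$
  rot[1] = aobab66V$b
  rot[2] = obab66V$ba
  rot[3] = bab66V$bao
  rot[4] = ab66V$baob
  rot[5] = b66V$baoba
  rot[6] = 66V$baobab
  rot[7] = 6V$baobab6
  rot[8] = V$baobab66
  rot[9] = $baobab66V
Sorted (with $ < everything):
  sorted[0] = $baobab66V
  sorted[1] = 66V$baobab
  sorted[2] = 6V$baobab6
  sorted[3] = V$baobab66
  sorted[4] = ab66V$baob
  sorted[5] = aobab66V$b
  sorted[6] = b66V$baoba
  sorted[7] = bab66V$bao
  sorted[8] = baobab66V$
  sorted[9] = obab66V$ba
sorted[1] = 66V$baobab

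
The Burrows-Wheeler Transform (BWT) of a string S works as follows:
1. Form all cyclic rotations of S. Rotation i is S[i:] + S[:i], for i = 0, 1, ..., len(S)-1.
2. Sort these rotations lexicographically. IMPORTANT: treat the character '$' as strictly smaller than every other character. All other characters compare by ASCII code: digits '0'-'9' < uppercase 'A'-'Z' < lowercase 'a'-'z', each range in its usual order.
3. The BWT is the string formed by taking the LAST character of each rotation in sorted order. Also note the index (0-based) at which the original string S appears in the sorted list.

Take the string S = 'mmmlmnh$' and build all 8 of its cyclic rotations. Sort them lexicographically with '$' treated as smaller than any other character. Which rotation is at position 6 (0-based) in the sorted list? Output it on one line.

All 8 rotations (rotation i = S[i:]+S[:i]):
  rot[0] = mmmlmnh$
  rot[1] = mmlmnh$m
  rot[2] = mlmnh$mm
  rot[3] = lmnh$mmm
  rot[4] = mnh$mmml
  rot[5] = nh$mmmlm
  rot[6] = h$mmmlmn
  rot[7] = $mmmlmnh
Sorted (with $ < everything):
  sorted[0] = $mmmlmnh
  sorted[1] = h$mmmlmn
  sorted[2] = lmnh$mmm
  sorted[3] = mlmnh$mm
  sorted[4] = mmlmnh$m
  sorted[5] = mmmlmnh$
  sorted[6] = mnh$mmml
  sorted[7] = nh$mmmlm
sorted[6] = mnh$mmml

Answer: mnh$mmml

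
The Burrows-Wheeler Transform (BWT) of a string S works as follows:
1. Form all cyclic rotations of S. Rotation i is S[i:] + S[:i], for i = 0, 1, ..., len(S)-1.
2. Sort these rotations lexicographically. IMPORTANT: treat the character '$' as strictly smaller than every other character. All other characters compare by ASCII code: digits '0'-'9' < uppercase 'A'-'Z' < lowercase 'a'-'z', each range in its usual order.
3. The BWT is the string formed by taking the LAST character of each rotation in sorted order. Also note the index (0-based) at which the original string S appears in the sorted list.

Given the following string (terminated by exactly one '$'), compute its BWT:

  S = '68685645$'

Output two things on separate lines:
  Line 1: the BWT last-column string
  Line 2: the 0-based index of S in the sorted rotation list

All 9 rotations (rotation i = S[i:]+S[:i]):
  rot[0] = 68685645$
  rot[1] = 8685645$6
  rot[2] = 685645$68
  rot[3] = 85645$686
  rot[4] = 5645$6868
  rot[5] = 645$68685
  rot[6] = 45$686856
  rot[7] = 5$6868564
  rot[8] = $68685645
Sorted (with $ < everything):
  sorted[0] = $68685645  (last char: '5')
  sorted[1] = 45$686856  (last char: '6')
  sorted[2] = 5$6868564  (last char: '4')
  sorted[3] = 5645$6868  (last char: '8')
  sorted[4] = 645$68685  (last char: '5')
  sorted[5] = 685645$68  (last char: '8')
  sorted[6] = 68685645$  (last char: '$')
  sorted[7] = 85645$686  (last char: '6')
  sorted[8] = 8685645$6  (last char: '6')
Last column: 564858$66
Original string S is at sorted index 6

Answer: 564858$66
6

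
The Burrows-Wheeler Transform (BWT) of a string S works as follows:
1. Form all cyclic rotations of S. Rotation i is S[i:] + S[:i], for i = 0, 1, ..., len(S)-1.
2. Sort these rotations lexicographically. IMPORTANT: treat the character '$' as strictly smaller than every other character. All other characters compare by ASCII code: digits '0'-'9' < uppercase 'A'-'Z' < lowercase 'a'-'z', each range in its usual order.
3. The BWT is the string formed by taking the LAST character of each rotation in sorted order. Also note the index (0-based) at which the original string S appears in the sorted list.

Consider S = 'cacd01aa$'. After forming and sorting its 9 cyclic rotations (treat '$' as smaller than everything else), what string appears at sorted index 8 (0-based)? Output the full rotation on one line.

All 9 rotations (rotation i = S[i:]+S[:i]):
  rot[0] = cacd01aa$
  rot[1] = acd01aa$c
  rot[2] = cd01aa$ca
  rot[3] = d01aa$cac
  rot[4] = 01aa$cacd
  rot[5] = 1aa$cacd0
  rot[6] = aa$cacd01
  rot[7] = a$cacd01a
  rot[8] = $cacd01aa
Sorted (with $ < everything):
  sorted[0] = $cacd01aa
  sorted[1] = 01aa$cacd
  sorted[2] = 1aa$cacd0
  sorted[3] = a$cacd01a
  sorted[4] = aa$cacd01
  sorted[5] = acd01aa$c
  sorted[6] = cacd01aa$
  sorted[7] = cd01aa$ca
  sorted[8] = d01aa$cac
sorted[8] = d01aa$cac

Answer: d01aa$cac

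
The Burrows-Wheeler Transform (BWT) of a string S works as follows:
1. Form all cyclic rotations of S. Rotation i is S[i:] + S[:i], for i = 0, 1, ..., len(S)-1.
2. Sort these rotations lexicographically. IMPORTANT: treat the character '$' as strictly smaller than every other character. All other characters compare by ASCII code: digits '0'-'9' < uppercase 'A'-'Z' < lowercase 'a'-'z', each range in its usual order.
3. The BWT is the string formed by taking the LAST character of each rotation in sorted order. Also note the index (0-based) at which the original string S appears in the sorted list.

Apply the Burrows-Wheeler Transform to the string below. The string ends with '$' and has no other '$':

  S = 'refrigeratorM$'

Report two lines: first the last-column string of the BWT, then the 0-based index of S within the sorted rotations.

Answer: Mrrrgeirtoe$fa
11

Derivation:
All 14 rotations (rotation i = S[i:]+S[:i]):
  rot[0] = refrigeratorM$
  rot[1] = efrigeratorM$r
  rot[2] = frigeratorM$re
  rot[3] = rigeratorM$ref
  rot[4] = igeratorM$refr
  rot[5] = geratorM$refri
  rot[6] = eratorM$refrig
  rot[7] = ratorM$refrige
  rot[8] = atorM$refriger
  rot[9] = torM$refrigera
  rot[10] = orM$refrigerat
  rot[11] = rM$refrigerato
  rot[12] = M$refrigerator
  rot[13] = $refrigeratorM
Sorted (with $ < everything):
  sorted[0] = $refrigeratorM  (last char: 'M')
  sorted[1] = M$refrigerator  (last char: 'r')
  sorted[2] = atorM$refriger  (last char: 'r')
  sorted[3] = efrigeratorM$r  (last char: 'r')
  sorted[4] = eratorM$refrig  (last char: 'g')
  sorted[5] = frigeratorM$re  (last char: 'e')
  sorted[6] = geratorM$refri  (last char: 'i')
  sorted[7] = igeratorM$refr  (last char: 'r')
  sorted[8] = orM$refrigerat  (last char: 't')
  sorted[9] = rM$refrigerato  (last char: 'o')
  sorted[10] = ratorM$refrige  (last char: 'e')
  sorted[11] = refrigeratorM$  (last char: '$')
  sorted[12] = rigeratorM$ref  (last char: 'f')
  sorted[13] = torM$refrigera  (last char: 'a')
Last column: Mrrrgeirtoe$fa
Original string S is at sorted index 11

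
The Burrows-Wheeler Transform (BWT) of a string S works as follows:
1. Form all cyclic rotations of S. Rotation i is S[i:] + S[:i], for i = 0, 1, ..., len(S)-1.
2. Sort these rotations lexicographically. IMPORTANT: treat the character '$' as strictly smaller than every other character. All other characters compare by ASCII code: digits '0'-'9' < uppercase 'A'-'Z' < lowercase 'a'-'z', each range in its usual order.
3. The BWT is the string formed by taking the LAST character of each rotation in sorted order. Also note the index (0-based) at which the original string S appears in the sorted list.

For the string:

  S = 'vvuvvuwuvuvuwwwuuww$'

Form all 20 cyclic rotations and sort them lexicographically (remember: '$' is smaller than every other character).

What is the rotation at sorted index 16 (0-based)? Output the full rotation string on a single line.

All 20 rotations (rotation i = S[i:]+S[:i]):
  rot[0] = vvuvvuwuvuvuwwwuuww$
  rot[1] = vuvvuwuvuvuwwwuuww$v
  rot[2] = uvvuwuvuvuwwwuuww$vv
  rot[3] = vvuwuvuvuwwwuuww$vvu
  rot[4] = vuwuvuvuwwwuuww$vvuv
  rot[5] = uwuvuvuwwwuuww$vvuvv
  rot[6] = wuvuvuwwwuuww$vvuvvu
  rot[7] = uvuvuwwwuuww$vvuvvuw
  rot[8] = vuvuwwwuuww$vvuvvuwu
  rot[9] = uvuwwwuuww$vvuvvuwuv
  rot[10] = vuwwwuuww$vvuvvuwuvu
  rot[11] = uwwwuuww$vvuvvuwuvuv
  rot[12] = wwwuuww$vvuvvuwuvuvu
  rot[13] = wwuuww$vvuvvuwuvuvuw
  rot[14] = wuuww$vvuvvuwuvuvuww
  rot[15] = uuww$vvuvvuwuvuvuwww
  rot[16] = uww$vvuvvuwuvuvuwwwu
  rot[17] = ww$vvuvvuwuvuvuwwwuu
  rot[18] = w$vvuvvuwuvuvuwwwuuw
  rot[19] = $vvuvvuwuvuvuwwwuuww
Sorted (with $ < everything):
  sorted[0] = $vvuvvuwuvuvuwwwuuww
  sorted[1] = uuww$vvuvvuwuvuvuwww
  sorted[2] = uvuvuwwwuuww$vvuvvuw
  sorted[3] = uvuwwwuuww$vvuvvuwuv
  sorted[4] = uvvuwuvuvuwwwuuww$vv
  sorted[5] = uwuvuvuwwwuuww$vvuvv
  sorted[6] = uww$vvuvvuwuvuvuwwwu
  sorted[7] = uwwwuuww$vvuvvuwuvuv
  sorted[8] = vuvuwwwuuww$vvuvvuwu
  sorted[9] = vuvvuwuvuvuwwwuuww$v
  sorted[10] = vuwuvuvuwwwuuww$vvuv
  sorted[11] = vuwwwuuww$vvuvvuwuvu
  sorted[12] = vvuvvuwuvuvuwwwuuww$
  sorted[13] = vvuwuvuvuwwwuuww$vvu
  sorted[14] = w$vvuvvuwuvuvuwwwuuw
  sorted[15] = wuuww$vvuvvuwuvuvuww
  sorted[16] = wuvuvuwwwuuww$vvuvvu
  sorted[17] = ww$vvuvvuwuvuvuwwwuu
  sorted[18] = wwuuww$vvuvvuwuvuvuw
  sorted[19] = wwwuuww$vvuvvuwuvuvu
sorted[16] = wuvuvuwwwuuww$vvuvvu

Answer: wuvuvuwwwuuww$vvuvvu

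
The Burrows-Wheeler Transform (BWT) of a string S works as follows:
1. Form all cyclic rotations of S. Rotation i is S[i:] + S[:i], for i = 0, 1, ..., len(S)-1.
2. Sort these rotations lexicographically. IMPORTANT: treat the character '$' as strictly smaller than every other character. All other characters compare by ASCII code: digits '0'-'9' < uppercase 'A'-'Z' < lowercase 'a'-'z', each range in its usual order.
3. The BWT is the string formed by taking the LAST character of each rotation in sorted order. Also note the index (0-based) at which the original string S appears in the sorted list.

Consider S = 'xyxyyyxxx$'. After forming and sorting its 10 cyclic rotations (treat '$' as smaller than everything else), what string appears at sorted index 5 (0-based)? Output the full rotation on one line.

Answer: xyyyxxx$xy

Derivation:
All 10 rotations (rotation i = S[i:]+S[:i]):
  rot[0] = xyxyyyxxx$
  rot[1] = yxyyyxxx$x
  rot[2] = xyyyxxx$xy
  rot[3] = yyyxxx$xyx
  rot[4] = yyxxx$xyxy
  rot[5] = yxxx$xyxyy
  rot[6] = xxx$xyxyyy
  rot[7] = xx$xyxyyyx
  rot[8] = x$xyxyyyxx
  rot[9] = $xyxyyyxxx
Sorted (with $ < everything):
  sorted[0] = $xyxyyyxxx
  sorted[1] = x$xyxyyyxx
  sorted[2] = xx$xyxyyyx
  sorted[3] = xxx$xyxyyy
  sorted[4] = xyxyyyxxx$
  sorted[5] = xyyyxxx$xy
  sorted[6] = yxxx$xyxyy
  sorted[7] = yxyyyxxx$x
  sorted[8] = yyxxx$xyxy
  sorted[9] = yyyxxx$xyx
sorted[5] = xyyyxxx$xy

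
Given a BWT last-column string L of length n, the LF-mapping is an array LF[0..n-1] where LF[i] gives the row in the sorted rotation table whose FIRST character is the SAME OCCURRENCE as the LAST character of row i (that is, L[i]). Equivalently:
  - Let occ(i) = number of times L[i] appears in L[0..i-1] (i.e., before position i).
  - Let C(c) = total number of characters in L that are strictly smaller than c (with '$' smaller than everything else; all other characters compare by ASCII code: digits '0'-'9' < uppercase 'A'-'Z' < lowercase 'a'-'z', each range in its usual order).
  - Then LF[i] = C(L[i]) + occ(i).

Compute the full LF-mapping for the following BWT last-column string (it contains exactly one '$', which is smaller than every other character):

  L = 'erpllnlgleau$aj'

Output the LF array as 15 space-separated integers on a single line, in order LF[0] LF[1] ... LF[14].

Char counts: '$':1, 'a':2, 'e':2, 'g':1, 'j':1, 'l':4, 'n':1, 'p':1, 'r':1, 'u':1
C (first-col start): C('$')=0, C('a')=1, C('e')=3, C('g')=5, C('j')=6, C('l')=7, C('n')=11, C('p')=12, C('r')=13, C('u')=14
L[0]='e': occ=0, LF[0]=C('e')+0=3+0=3
L[1]='r': occ=0, LF[1]=C('r')+0=13+0=13
L[2]='p': occ=0, LF[2]=C('p')+0=12+0=12
L[3]='l': occ=0, LF[3]=C('l')+0=7+0=7
L[4]='l': occ=1, LF[4]=C('l')+1=7+1=8
L[5]='n': occ=0, LF[5]=C('n')+0=11+0=11
L[6]='l': occ=2, LF[6]=C('l')+2=7+2=9
L[7]='g': occ=0, LF[7]=C('g')+0=5+0=5
L[8]='l': occ=3, LF[8]=C('l')+3=7+3=10
L[9]='e': occ=1, LF[9]=C('e')+1=3+1=4
L[10]='a': occ=0, LF[10]=C('a')+0=1+0=1
L[11]='u': occ=0, LF[11]=C('u')+0=14+0=14
L[12]='$': occ=0, LF[12]=C('$')+0=0+0=0
L[13]='a': occ=1, LF[13]=C('a')+1=1+1=2
L[14]='j': occ=0, LF[14]=C('j')+0=6+0=6

Answer: 3 13 12 7 8 11 9 5 10 4 1 14 0 2 6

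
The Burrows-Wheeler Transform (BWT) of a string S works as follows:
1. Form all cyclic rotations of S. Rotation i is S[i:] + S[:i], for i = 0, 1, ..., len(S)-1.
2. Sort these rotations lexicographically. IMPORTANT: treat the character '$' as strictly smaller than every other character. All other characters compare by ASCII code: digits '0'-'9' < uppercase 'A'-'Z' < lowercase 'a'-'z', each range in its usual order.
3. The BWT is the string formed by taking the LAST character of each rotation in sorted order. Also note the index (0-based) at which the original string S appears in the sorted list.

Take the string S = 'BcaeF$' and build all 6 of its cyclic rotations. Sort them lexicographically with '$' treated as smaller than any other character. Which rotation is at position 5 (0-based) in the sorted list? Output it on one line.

Answer: eF$Bca

Derivation:
All 6 rotations (rotation i = S[i:]+S[:i]):
  rot[0] = BcaeF$
  rot[1] = caeF$B
  rot[2] = aeF$Bc
  rot[3] = eF$Bca
  rot[4] = F$Bcae
  rot[5] = $BcaeF
Sorted (with $ < everything):
  sorted[0] = $BcaeF
  sorted[1] = BcaeF$
  sorted[2] = F$Bcae
  sorted[3] = aeF$Bc
  sorted[4] = caeF$B
  sorted[5] = eF$Bca
sorted[5] = eF$Bca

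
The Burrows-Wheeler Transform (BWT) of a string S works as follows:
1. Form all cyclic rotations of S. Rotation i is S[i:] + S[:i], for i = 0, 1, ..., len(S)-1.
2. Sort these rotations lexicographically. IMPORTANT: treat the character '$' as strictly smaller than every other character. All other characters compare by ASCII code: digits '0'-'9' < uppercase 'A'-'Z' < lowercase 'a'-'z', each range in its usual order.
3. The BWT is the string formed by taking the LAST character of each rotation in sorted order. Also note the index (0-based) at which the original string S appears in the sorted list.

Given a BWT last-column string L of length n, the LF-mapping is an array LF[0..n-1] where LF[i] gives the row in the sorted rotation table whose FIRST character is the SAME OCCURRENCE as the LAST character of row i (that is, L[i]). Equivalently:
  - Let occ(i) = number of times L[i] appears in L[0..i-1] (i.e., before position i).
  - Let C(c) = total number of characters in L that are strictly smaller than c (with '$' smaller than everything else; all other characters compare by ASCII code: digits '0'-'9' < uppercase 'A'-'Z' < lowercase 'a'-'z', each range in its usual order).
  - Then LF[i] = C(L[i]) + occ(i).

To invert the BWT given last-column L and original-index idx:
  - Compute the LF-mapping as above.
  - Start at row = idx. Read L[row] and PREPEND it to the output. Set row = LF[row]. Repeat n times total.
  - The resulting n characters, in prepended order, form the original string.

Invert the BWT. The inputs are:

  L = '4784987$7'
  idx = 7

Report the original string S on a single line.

Answer: 87978474$

Derivation:
LF mapping: 1 3 6 2 8 7 4 0 5
Walk LF starting at row 7, prepending L[row]:
  step 1: row=7, L[7]='$', prepend. Next row=LF[7]=0
  step 2: row=0, L[0]='4', prepend. Next row=LF[0]=1
  step 3: row=1, L[1]='7', prepend. Next row=LF[1]=3
  step 4: row=3, L[3]='4', prepend. Next row=LF[3]=2
  step 5: row=2, L[2]='8', prepend. Next row=LF[2]=6
  step 6: row=6, L[6]='7', prepend. Next row=LF[6]=4
  step 7: row=4, L[4]='9', prepend. Next row=LF[4]=8
  step 8: row=8, L[8]='7', prepend. Next row=LF[8]=5
  step 9: row=5, L[5]='8', prepend. Next row=LF[5]=7
Reversed output: 87978474$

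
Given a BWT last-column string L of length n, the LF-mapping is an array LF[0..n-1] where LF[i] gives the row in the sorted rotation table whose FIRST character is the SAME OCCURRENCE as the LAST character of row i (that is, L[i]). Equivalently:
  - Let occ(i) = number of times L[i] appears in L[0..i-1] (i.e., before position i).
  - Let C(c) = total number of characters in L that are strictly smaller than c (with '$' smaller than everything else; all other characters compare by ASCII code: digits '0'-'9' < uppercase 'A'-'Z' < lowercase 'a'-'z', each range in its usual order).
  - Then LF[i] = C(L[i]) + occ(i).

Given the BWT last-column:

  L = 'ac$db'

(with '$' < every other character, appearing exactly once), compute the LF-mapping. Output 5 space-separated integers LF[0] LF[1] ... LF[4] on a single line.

Answer: 1 3 0 4 2

Derivation:
Char counts: '$':1, 'a':1, 'b':1, 'c':1, 'd':1
C (first-col start): C('$')=0, C('a')=1, C('b')=2, C('c')=3, C('d')=4
L[0]='a': occ=0, LF[0]=C('a')+0=1+0=1
L[1]='c': occ=0, LF[1]=C('c')+0=3+0=3
L[2]='$': occ=0, LF[2]=C('$')+0=0+0=0
L[3]='d': occ=0, LF[3]=C('d')+0=4+0=4
L[4]='b': occ=0, LF[4]=C('b')+0=2+0=2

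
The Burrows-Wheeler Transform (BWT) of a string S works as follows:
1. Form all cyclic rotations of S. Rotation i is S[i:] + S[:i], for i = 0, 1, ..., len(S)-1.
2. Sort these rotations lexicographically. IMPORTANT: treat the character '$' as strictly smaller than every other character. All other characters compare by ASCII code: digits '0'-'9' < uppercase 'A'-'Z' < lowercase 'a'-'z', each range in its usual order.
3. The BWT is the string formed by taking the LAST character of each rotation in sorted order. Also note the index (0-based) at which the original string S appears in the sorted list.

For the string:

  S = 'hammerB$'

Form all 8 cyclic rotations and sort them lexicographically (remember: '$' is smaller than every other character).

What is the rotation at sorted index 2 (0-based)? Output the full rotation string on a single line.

All 8 rotations (rotation i = S[i:]+S[:i]):
  rot[0] = hammerB$
  rot[1] = ammerB$h
  rot[2] = mmerB$ha
  rot[3] = merB$ham
  rot[4] = erB$hamm
  rot[5] = rB$hamme
  rot[6] = B$hammer
  rot[7] = $hammerB
Sorted (with $ < everything):
  sorted[0] = $hammerB
  sorted[1] = B$hammer
  sorted[2] = ammerB$h
  sorted[3] = erB$hamm
  sorted[4] = hammerB$
  sorted[5] = merB$ham
  sorted[6] = mmerB$ha
  sorted[7] = rB$hamme
sorted[2] = ammerB$h

Answer: ammerB$h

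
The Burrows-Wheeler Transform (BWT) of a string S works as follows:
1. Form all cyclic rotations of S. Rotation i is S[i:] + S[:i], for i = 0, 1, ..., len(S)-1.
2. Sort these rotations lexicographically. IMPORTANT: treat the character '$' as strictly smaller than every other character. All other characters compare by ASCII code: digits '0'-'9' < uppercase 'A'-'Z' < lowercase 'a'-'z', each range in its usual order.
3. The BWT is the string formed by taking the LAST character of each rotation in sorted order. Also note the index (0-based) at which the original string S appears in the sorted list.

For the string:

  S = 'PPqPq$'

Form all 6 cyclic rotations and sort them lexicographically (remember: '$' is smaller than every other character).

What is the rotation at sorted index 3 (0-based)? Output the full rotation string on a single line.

All 6 rotations (rotation i = S[i:]+S[:i]):
  rot[0] = PPqPq$
  rot[1] = PqPq$P
  rot[2] = qPq$PP
  rot[3] = Pq$PPq
  rot[4] = q$PPqP
  rot[5] = $PPqPq
Sorted (with $ < everything):
  sorted[0] = $PPqPq
  sorted[1] = PPqPq$
  sorted[2] = Pq$PPq
  sorted[3] = PqPq$P
  sorted[4] = q$PPqP
  sorted[5] = qPq$PP
sorted[3] = PqPq$P

Answer: PqPq$P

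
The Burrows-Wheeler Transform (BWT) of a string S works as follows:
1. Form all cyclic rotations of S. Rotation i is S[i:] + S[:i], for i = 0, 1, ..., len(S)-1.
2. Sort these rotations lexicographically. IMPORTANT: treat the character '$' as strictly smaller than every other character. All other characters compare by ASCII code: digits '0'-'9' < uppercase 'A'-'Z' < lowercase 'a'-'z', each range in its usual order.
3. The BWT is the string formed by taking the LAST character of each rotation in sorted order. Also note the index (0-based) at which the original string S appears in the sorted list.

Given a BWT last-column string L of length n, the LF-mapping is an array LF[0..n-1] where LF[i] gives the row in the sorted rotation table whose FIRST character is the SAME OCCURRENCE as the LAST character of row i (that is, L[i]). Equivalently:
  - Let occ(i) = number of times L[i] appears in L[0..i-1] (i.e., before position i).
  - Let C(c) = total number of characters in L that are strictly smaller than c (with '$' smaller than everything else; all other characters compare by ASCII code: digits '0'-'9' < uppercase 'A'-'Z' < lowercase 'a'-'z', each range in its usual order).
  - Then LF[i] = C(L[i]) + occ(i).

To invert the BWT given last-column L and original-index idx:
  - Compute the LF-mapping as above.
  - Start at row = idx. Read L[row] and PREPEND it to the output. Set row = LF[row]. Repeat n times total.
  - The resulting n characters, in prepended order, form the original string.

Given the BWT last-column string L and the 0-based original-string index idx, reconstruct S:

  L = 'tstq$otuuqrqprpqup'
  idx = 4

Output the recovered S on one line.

Answer: puuquqsoqptqrrtpt$

Derivation:
LF mapping: 12 11 13 5 0 1 14 15 16 6 9 7 2 10 3 8 17 4
Walk LF starting at row 4, prepending L[row]:
  step 1: row=4, L[4]='$', prepend. Next row=LF[4]=0
  step 2: row=0, L[0]='t', prepend. Next row=LF[0]=12
  step 3: row=12, L[12]='p', prepend. Next row=LF[12]=2
  step 4: row=2, L[2]='t', prepend. Next row=LF[2]=13
  step 5: row=13, L[13]='r', prepend. Next row=LF[13]=10
  step 6: row=10, L[10]='r', prepend. Next row=LF[10]=9
  step 7: row=9, L[9]='q', prepend. Next row=LF[9]=6
  step 8: row=6, L[6]='t', prepend. Next row=LF[6]=14
  step 9: row=14, L[14]='p', prepend. Next row=LF[14]=3
  step 10: row=3, L[3]='q', prepend. Next row=LF[3]=5
  step 11: row=5, L[5]='o', prepend. Next row=LF[5]=1
  step 12: row=1, L[1]='s', prepend. Next row=LF[1]=11
  step 13: row=11, L[11]='q', prepend. Next row=LF[11]=7
  step 14: row=7, L[7]='u', prepend. Next row=LF[7]=15
  step 15: row=15, L[15]='q', prepend. Next row=LF[15]=8
  step 16: row=8, L[8]='u', prepend. Next row=LF[8]=16
  step 17: row=16, L[16]='u', prepend. Next row=LF[16]=17
  step 18: row=17, L[17]='p', prepend. Next row=LF[17]=4
Reversed output: puuquqsoqptqrrtpt$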